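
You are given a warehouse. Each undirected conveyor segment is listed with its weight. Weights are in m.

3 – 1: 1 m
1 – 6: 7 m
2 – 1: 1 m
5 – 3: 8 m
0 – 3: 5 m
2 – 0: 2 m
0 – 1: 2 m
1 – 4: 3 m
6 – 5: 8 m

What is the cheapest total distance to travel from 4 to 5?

Settle nodes by increasing distance from 4:
4: 0
1: 3  (via 4)
2: 4  (via 1)
3: 4  (via 1)
0: 5  (via 1)
6: 10  (via 1)
5: 12  (via 3)
Shortest route: 4–1–3–5 = 12 m.

12 m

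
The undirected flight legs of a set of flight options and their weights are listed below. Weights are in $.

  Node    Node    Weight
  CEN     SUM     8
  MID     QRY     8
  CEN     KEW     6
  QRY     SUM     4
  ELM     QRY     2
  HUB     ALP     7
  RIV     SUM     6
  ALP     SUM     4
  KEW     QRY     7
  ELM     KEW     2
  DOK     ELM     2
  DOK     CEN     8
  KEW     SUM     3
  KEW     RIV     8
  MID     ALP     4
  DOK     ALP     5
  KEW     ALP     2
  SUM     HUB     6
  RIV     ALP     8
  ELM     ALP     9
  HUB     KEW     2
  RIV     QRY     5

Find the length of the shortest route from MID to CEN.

Enumerating some paths:
MID → ALP → SUM → CEN: 4+4+8 = 16
MID → ALP → SUM → KEW → CEN: 4+4+3+6 = 17
MID → ALP → KEW → CEN: 4+2+6 = 12
MID → ALP → DOK → CEN: 4+5+8 = 17
The minimum is $12 via MID → ALP → KEW → CEN.

$12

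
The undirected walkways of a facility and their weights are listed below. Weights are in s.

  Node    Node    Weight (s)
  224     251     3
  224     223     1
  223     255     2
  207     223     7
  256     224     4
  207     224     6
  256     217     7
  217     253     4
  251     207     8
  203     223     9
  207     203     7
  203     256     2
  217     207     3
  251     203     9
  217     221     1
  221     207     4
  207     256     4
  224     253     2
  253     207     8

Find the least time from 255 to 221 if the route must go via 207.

13 s

Best 255 to 207: 255 → 223 → 207 costing 9
Best 207 to 221: 207 → 221 costing 4
Total via 207: 9 + 4 = 13 s.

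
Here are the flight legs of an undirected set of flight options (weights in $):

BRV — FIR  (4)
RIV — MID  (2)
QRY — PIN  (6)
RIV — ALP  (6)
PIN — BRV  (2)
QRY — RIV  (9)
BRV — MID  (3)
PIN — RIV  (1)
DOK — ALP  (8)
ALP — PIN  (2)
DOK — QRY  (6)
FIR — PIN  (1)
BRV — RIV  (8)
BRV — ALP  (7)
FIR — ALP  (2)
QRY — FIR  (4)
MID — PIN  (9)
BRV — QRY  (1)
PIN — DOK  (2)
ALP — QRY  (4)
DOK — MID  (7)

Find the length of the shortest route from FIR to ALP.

Compare a few routes:
FIR - ALP: 2 = 2
FIR - PIN - ALP: 1+2 = 3
The minimum is $2 via FIR - ALP.

$2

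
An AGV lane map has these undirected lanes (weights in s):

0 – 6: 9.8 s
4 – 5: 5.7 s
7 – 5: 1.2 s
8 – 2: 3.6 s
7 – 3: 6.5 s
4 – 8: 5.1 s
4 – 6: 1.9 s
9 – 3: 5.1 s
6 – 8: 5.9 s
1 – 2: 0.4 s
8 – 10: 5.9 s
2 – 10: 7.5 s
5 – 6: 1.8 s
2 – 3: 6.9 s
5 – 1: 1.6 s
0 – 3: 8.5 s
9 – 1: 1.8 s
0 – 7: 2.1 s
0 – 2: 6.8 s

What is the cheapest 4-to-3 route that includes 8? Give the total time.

15.6 s

Best 4 to 8: 4–8 costing 5.1
Best 8 to 3: 8–2–3 costing 10.5
Total via 8: 5.1 + 10.5 = 15.6 s.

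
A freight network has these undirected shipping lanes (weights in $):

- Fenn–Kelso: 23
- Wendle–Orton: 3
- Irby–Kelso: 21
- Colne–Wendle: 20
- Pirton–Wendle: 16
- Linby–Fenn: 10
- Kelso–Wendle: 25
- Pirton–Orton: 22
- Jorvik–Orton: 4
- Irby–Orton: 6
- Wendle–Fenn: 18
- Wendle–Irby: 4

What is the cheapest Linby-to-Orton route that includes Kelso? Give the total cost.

$60

Best Linby to Kelso: Linby → Fenn → Kelso costing 33
Best Kelso to Orton: Kelso → Irby → Orton costing 27
Total via Kelso: 33 + 27 = $60.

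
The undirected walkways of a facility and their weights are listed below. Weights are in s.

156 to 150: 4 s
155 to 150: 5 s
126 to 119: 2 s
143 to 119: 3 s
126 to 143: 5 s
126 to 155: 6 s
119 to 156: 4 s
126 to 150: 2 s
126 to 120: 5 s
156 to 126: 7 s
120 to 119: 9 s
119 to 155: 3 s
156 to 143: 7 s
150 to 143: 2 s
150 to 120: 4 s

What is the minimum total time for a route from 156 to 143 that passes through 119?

Best 156 to 119: 156–119 costing 4
Shortest 119→143: 119–143 = 3
Total via 119: 4 + 3 = 7 s.

7 s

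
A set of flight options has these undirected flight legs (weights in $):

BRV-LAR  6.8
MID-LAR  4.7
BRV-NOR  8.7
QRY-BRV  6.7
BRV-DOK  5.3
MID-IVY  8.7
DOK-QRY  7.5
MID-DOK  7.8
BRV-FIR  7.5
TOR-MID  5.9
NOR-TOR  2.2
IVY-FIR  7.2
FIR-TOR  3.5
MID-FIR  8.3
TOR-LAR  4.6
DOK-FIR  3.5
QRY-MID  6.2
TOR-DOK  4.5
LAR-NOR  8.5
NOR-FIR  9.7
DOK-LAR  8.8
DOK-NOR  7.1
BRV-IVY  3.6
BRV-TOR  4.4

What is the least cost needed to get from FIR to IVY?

$7.2

Candidate routes:
FIR–BRV–IVY: 7.5+3.6 = 11.1
FIR–TOR–BRV–IVY: 3.5+4.4+3.6 = 11.5
FIR–IVY: 7.2 = 7.2
Cheapest is FIR–IVY at $7.2.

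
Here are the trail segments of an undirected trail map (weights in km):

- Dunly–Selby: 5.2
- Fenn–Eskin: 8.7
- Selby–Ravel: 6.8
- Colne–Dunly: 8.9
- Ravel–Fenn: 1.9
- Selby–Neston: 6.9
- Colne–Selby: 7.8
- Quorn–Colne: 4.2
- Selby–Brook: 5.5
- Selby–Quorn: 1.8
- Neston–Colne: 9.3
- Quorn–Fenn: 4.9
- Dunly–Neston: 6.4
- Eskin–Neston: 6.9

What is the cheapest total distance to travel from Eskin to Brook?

Candidate routes:
Eskin → Fenn → Ravel → Selby → Brook: 8.7+1.9+6.8+5.5 = 22.9
Eskin → Fenn → Quorn → Selby → Brook: 8.7+4.9+1.8+5.5 = 20.9
Eskin → Neston → Selby → Brook: 6.9+6.9+5.5 = 19.3
Cheapest is Eskin → Neston → Selby → Brook at 19.3 km.

19.3 km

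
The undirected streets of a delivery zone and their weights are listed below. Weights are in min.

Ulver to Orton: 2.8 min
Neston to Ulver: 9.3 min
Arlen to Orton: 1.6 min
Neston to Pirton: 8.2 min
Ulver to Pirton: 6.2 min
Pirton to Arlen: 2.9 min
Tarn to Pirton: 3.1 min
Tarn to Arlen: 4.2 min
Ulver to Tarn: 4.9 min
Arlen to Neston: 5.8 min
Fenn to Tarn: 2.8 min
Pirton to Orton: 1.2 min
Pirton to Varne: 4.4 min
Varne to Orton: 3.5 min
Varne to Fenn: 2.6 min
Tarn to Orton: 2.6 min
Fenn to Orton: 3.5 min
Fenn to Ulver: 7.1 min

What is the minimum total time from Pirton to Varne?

4.4 min

Settle nodes by increasing distance from Pirton:
Pirton: 0
Orton: 1.2  (via Pirton)
Arlen: 2.8  (via Orton)
Tarn: 3.1  (via Pirton)
Ulver: 4  (via Orton)
Varne: 4.4  (via Pirton)
Shortest route: Pirton–Varne = 4.4 min.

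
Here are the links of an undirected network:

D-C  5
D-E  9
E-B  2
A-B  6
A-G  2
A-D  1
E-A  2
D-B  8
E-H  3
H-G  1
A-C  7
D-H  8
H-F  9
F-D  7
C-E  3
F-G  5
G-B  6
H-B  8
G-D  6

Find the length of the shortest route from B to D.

Enumerating some paths:
B - D: 8 = 8
B - A - D: 6+1 = 7
B - E - A - D: 2+2+1 = 5
B - E - H - G - A - D: 2+3+1+2+1 = 9
Cheapest is B - E - A - D at 5.

5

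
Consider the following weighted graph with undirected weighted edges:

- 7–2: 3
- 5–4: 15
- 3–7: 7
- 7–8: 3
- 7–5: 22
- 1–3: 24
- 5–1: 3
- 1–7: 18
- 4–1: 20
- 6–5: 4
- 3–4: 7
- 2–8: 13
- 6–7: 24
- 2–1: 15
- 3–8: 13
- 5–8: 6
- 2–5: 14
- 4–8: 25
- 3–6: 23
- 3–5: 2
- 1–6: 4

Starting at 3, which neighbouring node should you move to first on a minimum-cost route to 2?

Compare a few routes:
3 → 8 → 7 → 2: 13+3+3 = 19
3 → 5 → 8 → 7 → 2: 2+6+3+3 = 14
3 → 7 → 2: 7+3 = 10
3 → 5 → 2: 2+14 = 16
Cheapest is 3 → 7 → 2 at 10.
So from 3 the first move is to 7.

7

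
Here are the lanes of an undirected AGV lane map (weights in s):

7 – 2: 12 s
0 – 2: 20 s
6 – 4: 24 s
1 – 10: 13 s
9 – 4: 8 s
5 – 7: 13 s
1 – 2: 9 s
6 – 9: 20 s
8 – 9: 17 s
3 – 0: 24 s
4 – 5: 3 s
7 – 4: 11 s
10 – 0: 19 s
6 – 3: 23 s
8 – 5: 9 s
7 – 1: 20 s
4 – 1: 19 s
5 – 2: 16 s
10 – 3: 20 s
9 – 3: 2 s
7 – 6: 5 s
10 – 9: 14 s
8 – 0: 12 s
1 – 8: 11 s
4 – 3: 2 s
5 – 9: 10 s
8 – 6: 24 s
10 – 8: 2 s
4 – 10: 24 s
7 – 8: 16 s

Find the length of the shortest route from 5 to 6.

Shortest distances from 5:
5: 0
4: 3  (via 5)
3: 5  (via 4)
9: 7  (via 3)
8: 9  (via 5)
10: 11  (via 8)
7: 13  (via 5)
2: 16  (via 5)
6: 18  (via 7)
Shortest route: 5–7–6 = 18 s.

18 s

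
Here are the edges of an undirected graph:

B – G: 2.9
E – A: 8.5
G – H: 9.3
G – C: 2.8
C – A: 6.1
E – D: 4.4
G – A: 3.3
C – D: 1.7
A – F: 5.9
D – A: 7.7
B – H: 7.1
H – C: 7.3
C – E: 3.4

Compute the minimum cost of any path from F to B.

Running Dijkstra from F:
F: 0
A: 5.9  (via F)
G: 9.2  (via A)
C: 12  (via A)
B: 12.1  (via G)
Shortest route: F → A → G → B = 12.1.

12.1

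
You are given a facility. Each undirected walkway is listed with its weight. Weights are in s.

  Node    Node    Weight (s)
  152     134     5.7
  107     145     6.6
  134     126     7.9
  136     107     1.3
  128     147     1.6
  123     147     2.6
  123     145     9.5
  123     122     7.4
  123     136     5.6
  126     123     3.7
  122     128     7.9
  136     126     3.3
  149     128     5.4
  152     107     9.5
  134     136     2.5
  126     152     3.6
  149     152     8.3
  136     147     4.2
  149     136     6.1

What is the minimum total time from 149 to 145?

Candidate routes:
149 - 128 - 147 - 123 - 145: 5.4+1.6+2.6+9.5 = 19.1
149 - 136 - 123 - 145: 6.1+5.6+9.5 = 21.2
149 - 128 - 147 - 136 - 107 - 145: 5.4+1.6+4.2+1.3+6.6 = 19.1
149 - 136 - 107 - 145: 6.1+1.3+6.6 = 14
The minimum is 14 s via 149 - 136 - 107 - 145.

14 s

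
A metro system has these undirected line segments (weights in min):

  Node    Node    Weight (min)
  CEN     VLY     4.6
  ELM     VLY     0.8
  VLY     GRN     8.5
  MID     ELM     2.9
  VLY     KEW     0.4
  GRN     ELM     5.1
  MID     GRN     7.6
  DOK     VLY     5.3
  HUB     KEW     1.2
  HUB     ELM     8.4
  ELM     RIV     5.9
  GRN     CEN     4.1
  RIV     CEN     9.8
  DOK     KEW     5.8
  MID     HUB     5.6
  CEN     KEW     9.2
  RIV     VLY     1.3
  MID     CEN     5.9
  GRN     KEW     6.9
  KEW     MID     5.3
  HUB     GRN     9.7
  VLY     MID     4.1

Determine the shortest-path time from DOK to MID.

Compare a few routes:
DOK - VLY - MID: 5.3+4.1 = 9.4
DOK - VLY - ELM - MID: 5.3+0.8+2.9 = 9
Cheapest is DOK - VLY - ELM - MID at 9 min.

9 min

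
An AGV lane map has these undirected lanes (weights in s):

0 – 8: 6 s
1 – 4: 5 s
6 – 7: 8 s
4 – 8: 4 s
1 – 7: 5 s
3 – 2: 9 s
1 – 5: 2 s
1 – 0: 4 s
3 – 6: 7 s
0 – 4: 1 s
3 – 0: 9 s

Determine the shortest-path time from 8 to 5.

11 s

Running Dijkstra from 8:
8: 0
4: 4  (via 8)
0: 5  (via 4)
1: 9  (via 4)
5: 11  (via 1)
Shortest route: 8 → 4 → 1 → 5 = 11 s.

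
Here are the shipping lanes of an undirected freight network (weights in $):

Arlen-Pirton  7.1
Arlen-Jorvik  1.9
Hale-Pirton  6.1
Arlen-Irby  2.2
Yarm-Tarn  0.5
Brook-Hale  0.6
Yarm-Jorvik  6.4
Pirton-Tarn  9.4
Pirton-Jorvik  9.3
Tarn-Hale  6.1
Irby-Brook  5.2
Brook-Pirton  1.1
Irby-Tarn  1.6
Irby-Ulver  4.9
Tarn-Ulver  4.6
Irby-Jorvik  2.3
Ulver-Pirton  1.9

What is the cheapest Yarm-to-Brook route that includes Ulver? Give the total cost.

Best Yarm to Ulver: Yarm → Tarn → Ulver costing 5.1
Best Ulver to Brook: Ulver → Pirton → Brook costing 3
Total via Ulver: 5.1 + 3 = $8.1.

$8.1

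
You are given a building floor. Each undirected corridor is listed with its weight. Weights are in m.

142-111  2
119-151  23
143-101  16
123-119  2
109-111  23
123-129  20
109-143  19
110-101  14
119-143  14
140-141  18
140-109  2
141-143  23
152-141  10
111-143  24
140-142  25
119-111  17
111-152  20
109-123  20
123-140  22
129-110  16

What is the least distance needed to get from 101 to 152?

49 m

Running Dijkstra from 101:
101: 0
110: 14  (via 101)
143: 16  (via 101)
129: 30  (via 110)
119: 30  (via 143)
123: 32  (via 119)
109: 35  (via 143)
140: 37  (via 109)
141: 39  (via 143)
111: 40  (via 143)
142: 42  (via 111)
152: 49  (via 141)
Shortest route: 101–143–141–152 = 49 m.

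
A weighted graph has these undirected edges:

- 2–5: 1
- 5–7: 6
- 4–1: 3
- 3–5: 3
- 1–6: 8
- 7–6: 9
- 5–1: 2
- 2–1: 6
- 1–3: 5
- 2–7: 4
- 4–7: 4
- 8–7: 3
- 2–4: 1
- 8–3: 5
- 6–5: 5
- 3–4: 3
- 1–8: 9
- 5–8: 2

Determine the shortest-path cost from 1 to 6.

Candidate routes:
1 - 5 - 6: 2+5 = 7
1 - 6: 8 = 8
The minimum is 7 via 1 - 5 - 6.

7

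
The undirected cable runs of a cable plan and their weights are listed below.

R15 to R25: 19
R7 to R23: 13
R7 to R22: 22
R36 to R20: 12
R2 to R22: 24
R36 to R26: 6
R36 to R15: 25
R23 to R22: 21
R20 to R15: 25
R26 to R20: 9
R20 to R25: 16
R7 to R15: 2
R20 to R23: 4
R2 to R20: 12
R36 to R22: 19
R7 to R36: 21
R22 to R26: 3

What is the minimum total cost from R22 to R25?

Settle nodes by increasing distance from R22:
R22: 0
R26: 3  (via R22)
R36: 9  (via R26)
R20: 12  (via R26)
R23: 16  (via R20)
R7: 22  (via R22)
R15: 24  (via R7)
R2: 24  (via R22)
R25: 28  (via R20)
Shortest route: R22–R26–R20–R25 = 28.

28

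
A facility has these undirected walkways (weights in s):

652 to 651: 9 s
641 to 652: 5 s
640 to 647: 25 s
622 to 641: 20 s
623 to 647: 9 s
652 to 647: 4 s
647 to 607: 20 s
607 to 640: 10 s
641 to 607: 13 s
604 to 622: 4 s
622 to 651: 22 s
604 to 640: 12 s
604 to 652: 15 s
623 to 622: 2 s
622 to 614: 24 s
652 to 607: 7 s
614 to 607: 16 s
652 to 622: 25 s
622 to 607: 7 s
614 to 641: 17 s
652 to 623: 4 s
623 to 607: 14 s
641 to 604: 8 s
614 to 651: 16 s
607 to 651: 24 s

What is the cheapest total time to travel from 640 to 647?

21 s

Shortest distances from 640:
640: 0
607: 10  (via 640)
604: 12  (via 640)
622: 16  (via 604)
652: 17  (via 607)
623: 18  (via 622)
641: 20  (via 604)
647: 21  (via 652)
Shortest route: 640–607–652–647 = 21 s.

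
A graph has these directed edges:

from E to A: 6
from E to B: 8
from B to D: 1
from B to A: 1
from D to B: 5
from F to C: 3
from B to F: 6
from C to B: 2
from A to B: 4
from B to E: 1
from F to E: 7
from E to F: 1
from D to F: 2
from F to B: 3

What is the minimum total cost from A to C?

9

Settle nodes by increasing distance from A:
A: 0
B: 4  (via A)
D: 5  (via B)
E: 5  (via B)
F: 6  (via E)
C: 9  (via F)
Shortest route: A–B–E–F–C = 9.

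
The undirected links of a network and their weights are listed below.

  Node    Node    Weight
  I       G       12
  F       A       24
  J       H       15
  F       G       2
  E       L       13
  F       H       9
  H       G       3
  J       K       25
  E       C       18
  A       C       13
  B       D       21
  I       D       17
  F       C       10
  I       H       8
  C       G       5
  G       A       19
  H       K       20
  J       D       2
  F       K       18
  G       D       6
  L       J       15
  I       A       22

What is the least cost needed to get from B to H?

30

Candidate routes:
B → D → G → H: 21+6+3 = 30
B → D → J → H: 21+2+15 = 38
The minimum is 30 via B → D → G → H.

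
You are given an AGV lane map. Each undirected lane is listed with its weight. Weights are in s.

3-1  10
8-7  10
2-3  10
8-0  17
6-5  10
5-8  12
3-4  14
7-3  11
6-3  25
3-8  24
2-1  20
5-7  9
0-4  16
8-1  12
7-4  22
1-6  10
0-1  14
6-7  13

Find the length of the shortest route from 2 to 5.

30 s

Enumerating some paths:
2 → 3 → 7 → 5: 10+11+9 = 30
2 → 3 → 1 → 6 → 5: 10+10+10+10 = 40
2 → 1 → 6 → 5: 20+10+10 = 40
2 → 3 → 7 → 8 → 5: 10+11+10+12 = 43
Cheapest is 2 → 3 → 7 → 5 at 30 s.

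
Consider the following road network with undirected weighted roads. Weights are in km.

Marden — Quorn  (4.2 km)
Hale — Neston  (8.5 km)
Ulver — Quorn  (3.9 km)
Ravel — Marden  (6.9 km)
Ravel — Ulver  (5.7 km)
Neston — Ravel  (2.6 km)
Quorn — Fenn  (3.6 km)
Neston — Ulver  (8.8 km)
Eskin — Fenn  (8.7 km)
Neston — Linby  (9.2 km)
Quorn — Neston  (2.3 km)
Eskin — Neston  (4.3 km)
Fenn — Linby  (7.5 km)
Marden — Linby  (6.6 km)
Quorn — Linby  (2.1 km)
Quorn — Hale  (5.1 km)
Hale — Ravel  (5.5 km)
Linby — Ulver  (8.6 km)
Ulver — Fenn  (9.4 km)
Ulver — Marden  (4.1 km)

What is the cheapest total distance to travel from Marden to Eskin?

Settle nodes by increasing distance from Marden:
Marden: 0
Ulver: 4.1  (via Marden)
Quorn: 4.2  (via Marden)
Linby: 6.3  (via Quorn)
Neston: 6.5  (via Quorn)
Ravel: 6.9  (via Marden)
Fenn: 7.8  (via Quorn)
Hale: 9.3  (via Quorn)
Eskin: 10.8  (via Neston)
Shortest route: Marden → Quorn → Neston → Eskin = 10.8 km.

10.8 km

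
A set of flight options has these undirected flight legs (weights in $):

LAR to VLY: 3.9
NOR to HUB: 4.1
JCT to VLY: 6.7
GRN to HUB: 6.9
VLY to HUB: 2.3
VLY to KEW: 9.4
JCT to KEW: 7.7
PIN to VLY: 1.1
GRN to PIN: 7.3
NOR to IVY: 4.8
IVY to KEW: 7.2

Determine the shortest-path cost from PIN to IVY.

Settle nodes by increasing distance from PIN:
PIN: 0
VLY: 1.1  (via PIN)
HUB: 3.4  (via VLY)
LAR: 5  (via VLY)
GRN: 7.3  (via PIN)
NOR: 7.5  (via HUB)
JCT: 7.8  (via VLY)
KEW: 10.5  (via VLY)
IVY: 12.3  (via NOR)
Shortest route: PIN–VLY–HUB–NOR–IVY = $12.3.

$12.3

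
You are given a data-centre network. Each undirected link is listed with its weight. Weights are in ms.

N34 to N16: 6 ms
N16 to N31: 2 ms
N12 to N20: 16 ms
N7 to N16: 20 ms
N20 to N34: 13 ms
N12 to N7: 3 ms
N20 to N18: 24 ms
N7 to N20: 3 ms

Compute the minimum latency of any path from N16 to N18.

Compare a few routes:
N16 - N34 - N20 - N18: 6+13+24 = 43
N16 - N7 - N20 - N18: 20+3+24 = 47
The minimum is 43 ms via N16 - N34 - N20 - N18.

43 ms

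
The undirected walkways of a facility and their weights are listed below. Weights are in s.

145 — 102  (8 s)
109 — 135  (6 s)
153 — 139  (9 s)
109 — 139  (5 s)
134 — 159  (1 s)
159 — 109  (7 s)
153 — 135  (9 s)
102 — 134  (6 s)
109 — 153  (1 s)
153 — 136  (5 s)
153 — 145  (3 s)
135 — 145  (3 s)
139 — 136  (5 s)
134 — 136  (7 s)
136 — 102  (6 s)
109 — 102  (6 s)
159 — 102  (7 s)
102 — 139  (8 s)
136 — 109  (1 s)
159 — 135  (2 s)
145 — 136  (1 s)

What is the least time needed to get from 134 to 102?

Shortest distances from 134:
134: 0
159: 1  (via 134)
135: 3  (via 159)
102: 6  (via 134)
Shortest route: 134–102 = 6 s.

6 s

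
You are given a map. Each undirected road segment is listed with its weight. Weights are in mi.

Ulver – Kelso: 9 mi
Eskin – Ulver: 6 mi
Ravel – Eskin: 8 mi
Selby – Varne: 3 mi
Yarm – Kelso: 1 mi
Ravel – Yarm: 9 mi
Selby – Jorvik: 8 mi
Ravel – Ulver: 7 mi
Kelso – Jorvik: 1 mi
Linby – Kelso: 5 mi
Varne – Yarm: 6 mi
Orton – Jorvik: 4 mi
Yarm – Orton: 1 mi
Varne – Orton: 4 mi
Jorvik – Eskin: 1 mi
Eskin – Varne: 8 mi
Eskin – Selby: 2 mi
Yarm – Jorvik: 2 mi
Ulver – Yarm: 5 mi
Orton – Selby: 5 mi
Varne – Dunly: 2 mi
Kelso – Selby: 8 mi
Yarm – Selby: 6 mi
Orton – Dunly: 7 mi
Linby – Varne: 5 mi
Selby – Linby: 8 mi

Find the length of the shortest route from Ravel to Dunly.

15 mi

Settle nodes by increasing distance from Ravel:
Ravel: 0
Ulver: 7  (via Ravel)
Eskin: 8  (via Ravel)
Jorvik: 9  (via Eskin)
Yarm: 9  (via Ravel)
Kelso: 10  (via Jorvik)
Orton: 10  (via Yarm)
Selby: 10  (via Eskin)
Varne: 13  (via Selby)
Dunly: 15  (via Varne)
Shortest route: Ravel → Eskin → Selby → Varne → Dunly = 15 mi.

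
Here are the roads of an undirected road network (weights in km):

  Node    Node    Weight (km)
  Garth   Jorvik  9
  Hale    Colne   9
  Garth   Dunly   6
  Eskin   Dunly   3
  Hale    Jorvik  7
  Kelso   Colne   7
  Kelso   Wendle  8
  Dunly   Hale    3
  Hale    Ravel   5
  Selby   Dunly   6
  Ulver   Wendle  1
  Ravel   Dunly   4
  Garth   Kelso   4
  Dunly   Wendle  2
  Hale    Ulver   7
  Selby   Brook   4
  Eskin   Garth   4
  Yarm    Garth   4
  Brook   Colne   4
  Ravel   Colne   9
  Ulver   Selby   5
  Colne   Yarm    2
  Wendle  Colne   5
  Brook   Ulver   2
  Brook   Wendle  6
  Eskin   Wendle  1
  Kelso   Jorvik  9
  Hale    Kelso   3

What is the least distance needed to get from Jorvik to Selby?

Shortest distances from Jorvik:
Jorvik: 0
Hale: 7  (via Jorvik)
Garth: 9  (via Jorvik)
Kelso: 9  (via Jorvik)
Dunly: 10  (via Hale)
Wendle: 12  (via Dunly)
Ravel: 12  (via Hale)
Ulver: 13  (via Wendle)
Eskin: 13  (via Garth)
Yarm: 13  (via Garth)
Colne: 15  (via Yarm)
Brook: 15  (via Ulver)
Selby: 16  (via Dunly)
Shortest route: Jorvik–Hale–Dunly–Selby = 16 km.

16 km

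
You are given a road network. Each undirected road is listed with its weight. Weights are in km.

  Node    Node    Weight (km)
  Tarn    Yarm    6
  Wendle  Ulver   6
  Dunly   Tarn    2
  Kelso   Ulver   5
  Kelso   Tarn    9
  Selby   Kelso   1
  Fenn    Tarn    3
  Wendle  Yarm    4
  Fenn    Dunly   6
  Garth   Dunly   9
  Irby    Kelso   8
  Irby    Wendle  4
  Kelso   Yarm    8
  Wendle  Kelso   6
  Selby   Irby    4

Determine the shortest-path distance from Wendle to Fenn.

13 km

Running Dijkstra from Wendle:
Wendle: 0
Yarm: 4  (via Wendle)
Irby: 4  (via Wendle)
Kelso: 6  (via Wendle)
Ulver: 6  (via Wendle)
Selby: 7  (via Kelso)
Tarn: 10  (via Yarm)
Dunly: 12  (via Tarn)
Fenn: 13  (via Tarn)
Shortest route: Wendle → Yarm → Tarn → Fenn = 13 km.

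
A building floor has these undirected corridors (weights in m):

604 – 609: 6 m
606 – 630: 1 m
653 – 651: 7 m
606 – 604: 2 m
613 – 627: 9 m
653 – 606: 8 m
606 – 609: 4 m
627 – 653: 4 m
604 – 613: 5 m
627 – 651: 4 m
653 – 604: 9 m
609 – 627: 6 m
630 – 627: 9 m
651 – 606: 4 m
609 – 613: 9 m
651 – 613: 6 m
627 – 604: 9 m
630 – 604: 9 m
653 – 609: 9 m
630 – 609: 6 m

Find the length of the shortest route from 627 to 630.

Compare a few routes:
627 → 609 → 630: 6+6 = 12
627 → 609 → 606 → 630: 6+4+1 = 11
627 → 604 → 606 → 630: 9+2+1 = 12
627 → 630: 9 = 9
Cheapest is 627 → 630 at 9 m.

9 m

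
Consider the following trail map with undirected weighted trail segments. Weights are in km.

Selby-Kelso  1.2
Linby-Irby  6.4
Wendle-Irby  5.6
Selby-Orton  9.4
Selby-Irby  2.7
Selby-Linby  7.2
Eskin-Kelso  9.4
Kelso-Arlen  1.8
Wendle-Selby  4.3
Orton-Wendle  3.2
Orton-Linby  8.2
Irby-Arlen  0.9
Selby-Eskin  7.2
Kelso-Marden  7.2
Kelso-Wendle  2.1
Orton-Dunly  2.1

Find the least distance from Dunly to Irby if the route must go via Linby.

16.7 km

Best Dunly to Linby: Dunly → Orton → Linby costing 10.3
Shortest Linby→Irby: Linby → Irby = 6.4
Total via Linby: 10.3 + 6.4 = 16.7 km.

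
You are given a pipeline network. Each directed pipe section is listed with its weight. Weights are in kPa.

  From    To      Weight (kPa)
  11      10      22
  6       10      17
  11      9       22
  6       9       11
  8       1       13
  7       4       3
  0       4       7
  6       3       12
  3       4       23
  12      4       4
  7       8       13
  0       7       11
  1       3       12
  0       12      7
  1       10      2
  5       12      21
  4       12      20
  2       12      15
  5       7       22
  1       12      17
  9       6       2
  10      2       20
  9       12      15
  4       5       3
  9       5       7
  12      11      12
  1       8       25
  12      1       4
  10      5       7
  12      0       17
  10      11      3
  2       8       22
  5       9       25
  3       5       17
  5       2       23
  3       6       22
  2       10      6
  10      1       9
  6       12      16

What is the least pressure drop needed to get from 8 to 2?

35 kPa

Running Dijkstra from 8:
8: 0
1: 13  (via 8)
10: 15  (via 1)
11: 18  (via 10)
5: 22  (via 10)
3: 25  (via 1)
12: 30  (via 1)
4: 34  (via 12)
2: 35  (via 10)
Shortest route: 8–1–10–2 = 35 kPa.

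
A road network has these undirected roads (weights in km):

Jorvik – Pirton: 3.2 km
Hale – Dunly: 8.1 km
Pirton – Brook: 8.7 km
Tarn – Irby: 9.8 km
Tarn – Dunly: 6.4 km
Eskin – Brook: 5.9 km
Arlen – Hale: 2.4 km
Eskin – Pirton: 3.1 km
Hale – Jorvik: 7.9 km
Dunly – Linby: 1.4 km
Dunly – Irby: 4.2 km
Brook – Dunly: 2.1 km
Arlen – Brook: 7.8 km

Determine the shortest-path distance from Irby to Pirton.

15 km

Running Dijkstra from Irby:
Irby: 0
Dunly: 4.2  (via Irby)
Linby: 5.6  (via Dunly)
Brook: 6.3  (via Dunly)
Tarn: 9.8  (via Irby)
Eskin: 12.2  (via Brook)
Hale: 12.3  (via Dunly)
Arlen: 14.1  (via Brook)
Pirton: 15  (via Brook)
Shortest route: Irby–Dunly–Brook–Pirton = 15 km.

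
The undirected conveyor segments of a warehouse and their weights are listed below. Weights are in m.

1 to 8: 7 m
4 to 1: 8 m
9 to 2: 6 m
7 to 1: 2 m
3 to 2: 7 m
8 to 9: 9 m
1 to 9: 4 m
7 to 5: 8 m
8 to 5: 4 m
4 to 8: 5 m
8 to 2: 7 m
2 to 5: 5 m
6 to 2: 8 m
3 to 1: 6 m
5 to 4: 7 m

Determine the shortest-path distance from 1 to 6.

Candidate routes:
1 → 9 → 2 → 6: 4+6+8 = 18
1 → 3 → 2 → 6: 6+7+8 = 21
The minimum is 18 m via 1 → 9 → 2 → 6.

18 m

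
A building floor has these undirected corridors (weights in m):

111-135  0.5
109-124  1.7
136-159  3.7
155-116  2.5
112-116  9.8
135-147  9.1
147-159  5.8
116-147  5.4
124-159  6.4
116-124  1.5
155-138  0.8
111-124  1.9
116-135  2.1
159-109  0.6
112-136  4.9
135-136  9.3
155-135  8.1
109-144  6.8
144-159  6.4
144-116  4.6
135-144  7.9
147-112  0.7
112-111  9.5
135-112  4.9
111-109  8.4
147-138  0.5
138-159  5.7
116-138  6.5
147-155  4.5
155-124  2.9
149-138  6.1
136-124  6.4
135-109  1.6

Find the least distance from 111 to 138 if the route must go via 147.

Best 111 to 147: 111 → 135 → 112 → 147 costing 6.1
Shortest 147→138: 147 → 138 = 0.5
Total via 147: 6.1 + 0.5 = 6.6 m.

6.6 m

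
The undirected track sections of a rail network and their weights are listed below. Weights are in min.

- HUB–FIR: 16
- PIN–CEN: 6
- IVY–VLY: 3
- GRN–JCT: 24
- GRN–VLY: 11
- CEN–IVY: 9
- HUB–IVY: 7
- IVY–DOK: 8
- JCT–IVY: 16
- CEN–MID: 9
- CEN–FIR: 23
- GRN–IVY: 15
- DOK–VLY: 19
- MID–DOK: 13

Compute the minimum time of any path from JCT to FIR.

Settle nodes by increasing distance from JCT:
JCT: 0
IVY: 16  (via JCT)
VLY: 19  (via IVY)
HUB: 23  (via IVY)
DOK: 24  (via IVY)
GRN: 24  (via JCT)
CEN: 25  (via IVY)
PIN: 31  (via CEN)
MID: 34  (via CEN)
FIR: 39  (via HUB)
Shortest route: JCT → IVY → HUB → FIR = 39 min.

39 min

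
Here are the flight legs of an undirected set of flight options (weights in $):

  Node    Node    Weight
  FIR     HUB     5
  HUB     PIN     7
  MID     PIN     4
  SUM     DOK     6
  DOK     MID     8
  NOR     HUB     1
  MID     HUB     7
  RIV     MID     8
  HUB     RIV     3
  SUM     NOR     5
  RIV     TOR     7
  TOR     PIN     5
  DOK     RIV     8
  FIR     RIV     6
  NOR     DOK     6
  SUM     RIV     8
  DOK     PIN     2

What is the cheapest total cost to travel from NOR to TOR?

Settle nodes by increasing distance from NOR:
NOR: 0
HUB: 1  (via NOR)
RIV: 4  (via HUB)
SUM: 5  (via NOR)
FIR: 6  (via HUB)
DOK: 6  (via NOR)
PIN: 8  (via HUB)
MID: 8  (via HUB)
TOR: 11  (via RIV)
Shortest route: NOR → HUB → RIV → TOR = $11.

$11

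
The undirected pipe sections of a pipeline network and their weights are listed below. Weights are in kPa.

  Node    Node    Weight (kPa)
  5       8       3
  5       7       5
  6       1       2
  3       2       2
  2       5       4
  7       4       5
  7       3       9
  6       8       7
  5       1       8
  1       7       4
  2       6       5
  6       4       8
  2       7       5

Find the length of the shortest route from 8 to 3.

9 kPa

Compare a few routes:
8 - 6 - 2 - 3: 7+5+2 = 14
8 - 5 - 2 - 3: 3+4+2 = 9
Cheapest is 8 - 5 - 2 - 3 at 9 kPa.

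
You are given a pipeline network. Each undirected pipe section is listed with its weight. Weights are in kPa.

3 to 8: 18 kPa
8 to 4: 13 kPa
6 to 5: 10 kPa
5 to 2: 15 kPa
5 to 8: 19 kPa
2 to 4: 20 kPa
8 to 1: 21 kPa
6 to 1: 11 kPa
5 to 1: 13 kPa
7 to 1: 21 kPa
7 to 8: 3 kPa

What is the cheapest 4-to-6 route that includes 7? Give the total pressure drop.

Best 4 to 7: 4–8–7 costing 16
Shortest 7→6: 7–1–6 = 32
Total via 7: 16 + 32 = 48 kPa.

48 kPa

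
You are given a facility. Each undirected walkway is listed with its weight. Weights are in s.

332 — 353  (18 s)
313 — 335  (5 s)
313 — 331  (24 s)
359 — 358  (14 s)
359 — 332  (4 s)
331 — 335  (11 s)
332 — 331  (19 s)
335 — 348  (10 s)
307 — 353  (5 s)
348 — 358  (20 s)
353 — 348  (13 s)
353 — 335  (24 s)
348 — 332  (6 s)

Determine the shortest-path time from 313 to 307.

33 s

Settle nodes by increasing distance from 313:
313: 0
335: 5  (via 313)
348: 15  (via 335)
331: 16  (via 335)
332: 21  (via 348)
359: 25  (via 332)
353: 28  (via 348)
307: 33  (via 353)
Shortest route: 313–335–348–353–307 = 33 s.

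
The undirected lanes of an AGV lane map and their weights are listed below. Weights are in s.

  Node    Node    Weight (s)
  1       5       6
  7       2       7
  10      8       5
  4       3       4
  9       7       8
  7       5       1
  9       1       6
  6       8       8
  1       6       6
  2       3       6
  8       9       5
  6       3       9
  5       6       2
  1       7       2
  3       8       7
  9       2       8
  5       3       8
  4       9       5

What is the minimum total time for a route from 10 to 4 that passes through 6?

26 s

Best 10 to 6: 10–8–6 costing 13
Best 6 to 4: 6–3–4 costing 13
Total via 6: 13 + 13 = 26 s.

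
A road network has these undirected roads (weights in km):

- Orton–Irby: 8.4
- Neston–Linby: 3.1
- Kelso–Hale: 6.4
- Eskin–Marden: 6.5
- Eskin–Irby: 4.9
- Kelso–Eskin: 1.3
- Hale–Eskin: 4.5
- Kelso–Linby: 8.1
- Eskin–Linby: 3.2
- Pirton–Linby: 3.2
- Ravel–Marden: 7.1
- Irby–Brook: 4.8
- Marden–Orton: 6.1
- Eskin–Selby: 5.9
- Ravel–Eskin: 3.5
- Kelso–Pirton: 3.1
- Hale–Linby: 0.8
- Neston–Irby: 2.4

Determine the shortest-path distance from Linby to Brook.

10.3 km

Running Dijkstra from Linby:
Linby: 0
Hale: 0.8  (via Linby)
Neston: 3.1  (via Linby)
Eskin: 3.2  (via Linby)
Pirton: 3.2  (via Linby)
Kelso: 4.5  (via Eskin)
Irby: 5.5  (via Neston)
Ravel: 6.7  (via Eskin)
Selby: 9.1  (via Eskin)
Marden: 9.7  (via Eskin)
Brook: 10.3  (via Irby)
Shortest route: Linby–Neston–Irby–Brook = 10.3 km.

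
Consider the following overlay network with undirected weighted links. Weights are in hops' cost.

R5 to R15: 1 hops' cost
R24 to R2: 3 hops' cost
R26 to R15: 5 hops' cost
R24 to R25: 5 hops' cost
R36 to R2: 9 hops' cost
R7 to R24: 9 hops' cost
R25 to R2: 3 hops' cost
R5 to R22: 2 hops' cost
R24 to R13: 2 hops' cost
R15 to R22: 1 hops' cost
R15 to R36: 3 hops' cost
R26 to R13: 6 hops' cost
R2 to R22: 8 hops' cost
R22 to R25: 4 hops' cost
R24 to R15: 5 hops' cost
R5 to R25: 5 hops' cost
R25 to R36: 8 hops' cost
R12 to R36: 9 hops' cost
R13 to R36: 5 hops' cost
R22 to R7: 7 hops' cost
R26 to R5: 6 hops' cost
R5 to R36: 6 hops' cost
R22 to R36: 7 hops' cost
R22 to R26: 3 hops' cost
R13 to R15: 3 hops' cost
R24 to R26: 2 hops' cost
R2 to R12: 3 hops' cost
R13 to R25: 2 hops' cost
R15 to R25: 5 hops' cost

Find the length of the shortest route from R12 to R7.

Settle nodes by increasing distance from R12:
R12: 0
R2: 3  (via R12)
R25: 6  (via R2)
R24: 6  (via R2)
R13: 8  (via R25)
R26: 8  (via R24)
R36: 9  (via R12)
R22: 10  (via R25)
R5: 11  (via R25)
R15: 11  (via R25)
R7: 15  (via R24)
Shortest route: R12–R2–R24–R7 = 15 hops' cost.

15 hops' cost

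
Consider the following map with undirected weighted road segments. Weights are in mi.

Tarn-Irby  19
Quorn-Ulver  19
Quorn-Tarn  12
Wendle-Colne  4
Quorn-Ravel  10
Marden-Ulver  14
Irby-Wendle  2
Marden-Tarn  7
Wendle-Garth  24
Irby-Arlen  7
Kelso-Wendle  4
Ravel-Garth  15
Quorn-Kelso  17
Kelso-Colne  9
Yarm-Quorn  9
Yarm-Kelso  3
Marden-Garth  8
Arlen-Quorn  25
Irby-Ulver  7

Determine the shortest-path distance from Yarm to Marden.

28 mi

Shortest distances from Yarm:
Yarm: 0
Kelso: 3  (via Yarm)
Wendle: 7  (via Kelso)
Irby: 9  (via Wendle)
Quorn: 9  (via Yarm)
Colne: 11  (via Wendle)
Arlen: 16  (via Irby)
Ulver: 16  (via Irby)
Ravel: 19  (via Quorn)
Tarn: 21  (via Quorn)
Marden: 28  (via Tarn)
Shortest route: Yarm → Quorn → Tarn → Marden = 28 mi.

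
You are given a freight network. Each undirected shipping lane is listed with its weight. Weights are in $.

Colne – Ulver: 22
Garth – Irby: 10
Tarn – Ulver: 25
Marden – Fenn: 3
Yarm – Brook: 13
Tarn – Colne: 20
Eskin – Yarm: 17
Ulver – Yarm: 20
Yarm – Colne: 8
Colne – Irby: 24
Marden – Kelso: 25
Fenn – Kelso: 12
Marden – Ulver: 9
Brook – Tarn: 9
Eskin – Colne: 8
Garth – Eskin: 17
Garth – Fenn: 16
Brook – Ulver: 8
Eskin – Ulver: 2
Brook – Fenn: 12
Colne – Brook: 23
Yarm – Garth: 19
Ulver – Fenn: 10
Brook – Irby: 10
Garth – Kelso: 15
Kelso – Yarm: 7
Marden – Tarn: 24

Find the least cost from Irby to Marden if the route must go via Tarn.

Shortest Irby→Tarn: Irby → Brook → Tarn = 19
Shortest Tarn→Marden: Tarn → Marden = 24
Total via Tarn: 19 + 24 = $43.

$43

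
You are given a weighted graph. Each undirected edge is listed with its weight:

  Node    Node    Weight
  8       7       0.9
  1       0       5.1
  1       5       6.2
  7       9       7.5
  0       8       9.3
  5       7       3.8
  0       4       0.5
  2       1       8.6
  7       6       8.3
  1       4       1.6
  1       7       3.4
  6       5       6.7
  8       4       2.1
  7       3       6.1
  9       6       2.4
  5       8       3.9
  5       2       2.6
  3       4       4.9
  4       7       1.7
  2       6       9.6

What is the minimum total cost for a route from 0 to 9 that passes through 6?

12.9

Shortest 0→6: 0 → 4 → 7 → 6 = 10.5
Shortest 6→9: 6 → 9 = 2.4
Total via 6: 10.5 + 2.4 = 12.9.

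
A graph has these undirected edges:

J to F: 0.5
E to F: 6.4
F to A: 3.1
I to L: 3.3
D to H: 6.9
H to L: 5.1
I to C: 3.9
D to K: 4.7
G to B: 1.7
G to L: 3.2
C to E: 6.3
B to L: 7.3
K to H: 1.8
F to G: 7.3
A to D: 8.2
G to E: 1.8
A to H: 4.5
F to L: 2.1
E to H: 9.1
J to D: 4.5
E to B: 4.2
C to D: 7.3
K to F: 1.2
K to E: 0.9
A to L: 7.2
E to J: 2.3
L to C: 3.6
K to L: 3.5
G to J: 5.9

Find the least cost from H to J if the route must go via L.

7.7

Shortest H→L: H–L = 5.1
Shortest L→J: L–F–J = 2.6
Total via L: 5.1 + 2.6 = 7.7.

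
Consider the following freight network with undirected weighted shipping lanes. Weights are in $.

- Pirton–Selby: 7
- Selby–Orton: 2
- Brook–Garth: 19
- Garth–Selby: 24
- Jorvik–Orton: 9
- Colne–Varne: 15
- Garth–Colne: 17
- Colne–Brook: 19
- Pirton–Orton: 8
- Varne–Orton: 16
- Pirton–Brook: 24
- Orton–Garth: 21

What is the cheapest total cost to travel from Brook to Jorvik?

$41

Enumerating some paths:
Brook → Garth → Orton → Jorvik: 19+21+9 = 49
Brook → Pirton → Selby → Orton → Jorvik: 24+7+2+9 = 42
Brook → Pirton → Orton → Jorvik: 24+8+9 = 41
The minimum is $41 via Brook → Pirton → Orton → Jorvik.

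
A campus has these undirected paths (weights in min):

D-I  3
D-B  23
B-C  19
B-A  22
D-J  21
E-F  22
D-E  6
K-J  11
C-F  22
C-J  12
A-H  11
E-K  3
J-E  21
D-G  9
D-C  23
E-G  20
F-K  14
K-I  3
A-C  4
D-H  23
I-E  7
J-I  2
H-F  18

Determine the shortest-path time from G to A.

Candidate routes:
G → D → I → J → C → A: 9+3+2+12+4 = 30
G → D → C → A: 9+23+4 = 36
The minimum is 30 min via G → D → I → J → C → A.

30 min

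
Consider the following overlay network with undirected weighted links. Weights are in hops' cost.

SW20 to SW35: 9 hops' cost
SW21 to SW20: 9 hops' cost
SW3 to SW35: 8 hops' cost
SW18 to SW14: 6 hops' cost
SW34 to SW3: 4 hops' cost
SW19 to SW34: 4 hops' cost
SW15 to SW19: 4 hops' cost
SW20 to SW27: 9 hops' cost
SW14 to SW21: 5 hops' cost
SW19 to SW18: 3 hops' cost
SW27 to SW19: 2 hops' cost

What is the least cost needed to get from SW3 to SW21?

22 hops' cost

Candidate routes:
SW3 → SW34 → SW19 → SW27 → SW20 → SW21: 4+4+2+9+9 = 28
SW3 → SW35 → SW20 → SW21: 8+9+9 = 26
SW3 → SW34 → SW19 → SW18 → SW14 → SW21: 4+4+3+6+5 = 22
Cheapest is SW3 → SW34 → SW19 → SW18 → SW14 → SW21 at 22 hops' cost.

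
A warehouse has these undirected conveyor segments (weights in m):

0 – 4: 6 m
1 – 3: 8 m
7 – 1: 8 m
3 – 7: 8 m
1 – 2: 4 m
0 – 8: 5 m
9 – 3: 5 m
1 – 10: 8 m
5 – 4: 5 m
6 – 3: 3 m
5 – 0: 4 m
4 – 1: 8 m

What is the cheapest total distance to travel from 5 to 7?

21 m

Running Dijkstra from 5:
5: 0
0: 4  (via 5)
4: 5  (via 5)
8: 9  (via 0)
1: 13  (via 4)
2: 17  (via 1)
3: 21  (via 1)
7: 21  (via 1)
Shortest route: 5–4–1–7 = 21 m.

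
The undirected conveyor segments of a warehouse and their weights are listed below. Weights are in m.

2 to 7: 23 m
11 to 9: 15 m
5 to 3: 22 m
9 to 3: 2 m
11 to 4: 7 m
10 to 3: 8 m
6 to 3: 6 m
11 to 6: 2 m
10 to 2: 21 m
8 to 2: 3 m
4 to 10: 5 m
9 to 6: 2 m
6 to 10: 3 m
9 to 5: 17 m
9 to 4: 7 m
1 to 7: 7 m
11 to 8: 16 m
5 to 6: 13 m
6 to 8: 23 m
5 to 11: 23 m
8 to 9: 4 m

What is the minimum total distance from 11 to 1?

Compare a few routes:
11 → 6 → 9 → 8 → 2 → 7 → 1: 2+2+4+3+23+7 = 41
11 → 6 → 3 → 9 → 8 → 2 → 7 → 1: 2+6+2+4+3+23+7 = 47
The minimum is 41 m via 11 → 6 → 9 → 8 → 2 → 7 → 1.

41 m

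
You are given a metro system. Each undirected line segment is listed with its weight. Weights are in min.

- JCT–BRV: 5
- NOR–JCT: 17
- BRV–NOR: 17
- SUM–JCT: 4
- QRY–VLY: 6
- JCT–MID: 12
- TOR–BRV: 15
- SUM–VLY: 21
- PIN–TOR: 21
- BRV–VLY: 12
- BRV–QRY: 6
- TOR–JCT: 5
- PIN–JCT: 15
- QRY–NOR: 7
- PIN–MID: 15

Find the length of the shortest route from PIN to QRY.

Enumerating some paths:
PIN - TOR - JCT - BRV - QRY: 21+5+5+6 = 37
PIN - JCT - BRV - QRY: 15+5+6 = 26
Cheapest is PIN - JCT - BRV - QRY at 26 min.

26 min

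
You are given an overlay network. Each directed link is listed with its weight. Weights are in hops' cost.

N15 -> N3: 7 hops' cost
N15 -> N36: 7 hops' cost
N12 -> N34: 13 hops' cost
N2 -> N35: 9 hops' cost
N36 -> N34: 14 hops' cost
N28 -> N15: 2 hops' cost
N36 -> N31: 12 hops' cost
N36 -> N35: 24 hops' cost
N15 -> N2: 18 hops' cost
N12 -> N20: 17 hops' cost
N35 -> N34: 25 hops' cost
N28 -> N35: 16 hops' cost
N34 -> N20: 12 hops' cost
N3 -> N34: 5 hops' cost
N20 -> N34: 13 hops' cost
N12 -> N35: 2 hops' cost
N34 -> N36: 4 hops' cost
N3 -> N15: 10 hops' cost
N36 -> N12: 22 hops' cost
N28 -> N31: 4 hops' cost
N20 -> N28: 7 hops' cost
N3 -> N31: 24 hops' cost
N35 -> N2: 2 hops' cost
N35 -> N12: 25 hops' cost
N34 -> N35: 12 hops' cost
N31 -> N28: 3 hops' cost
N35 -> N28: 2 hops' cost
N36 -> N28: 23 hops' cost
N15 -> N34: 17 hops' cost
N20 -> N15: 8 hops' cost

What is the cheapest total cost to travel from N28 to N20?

Shortest distances from N28:
N28: 0
N15: 2  (via N28)
N31: 4  (via N28)
N3: 9  (via N15)
N36: 9  (via N15)
N34: 14  (via N3)
N35: 16  (via N28)
N2: 18  (via N35)
N20: 26  (via N34)
Shortest route: N28–N15–N3–N34–N20 = 26 hops' cost.

26 hops' cost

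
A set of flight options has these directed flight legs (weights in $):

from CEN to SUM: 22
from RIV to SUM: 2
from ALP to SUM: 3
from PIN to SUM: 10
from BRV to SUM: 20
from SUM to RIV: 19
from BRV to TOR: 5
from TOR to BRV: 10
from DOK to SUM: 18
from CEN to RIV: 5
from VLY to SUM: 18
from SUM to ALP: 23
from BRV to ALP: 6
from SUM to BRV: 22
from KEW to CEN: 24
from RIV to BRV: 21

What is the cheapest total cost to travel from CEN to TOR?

$31

Compare a few routes:
CEN → SUM → BRV → TOR: 22+22+5 = 49
CEN → RIV → BRV → TOR: 5+21+5 = 31
CEN → RIV → SUM → BRV → TOR: 5+2+22+5 = 34
Cheapest is CEN → RIV → BRV → TOR at $31.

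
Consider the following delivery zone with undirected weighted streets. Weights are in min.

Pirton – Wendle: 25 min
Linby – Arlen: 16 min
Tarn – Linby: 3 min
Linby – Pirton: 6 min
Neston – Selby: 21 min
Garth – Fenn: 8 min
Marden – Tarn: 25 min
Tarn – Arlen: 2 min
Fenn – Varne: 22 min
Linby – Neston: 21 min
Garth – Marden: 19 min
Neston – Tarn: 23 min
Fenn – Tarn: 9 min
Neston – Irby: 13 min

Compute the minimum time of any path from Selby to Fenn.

53 min

Settle nodes by increasing distance from Selby:
Selby: 0
Neston: 21  (via Selby)
Irby: 34  (via Neston)
Linby: 42  (via Neston)
Tarn: 44  (via Neston)
Arlen: 46  (via Tarn)
Pirton: 48  (via Linby)
Fenn: 53  (via Tarn)
Shortest route: Selby → Neston → Tarn → Fenn = 53 min.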